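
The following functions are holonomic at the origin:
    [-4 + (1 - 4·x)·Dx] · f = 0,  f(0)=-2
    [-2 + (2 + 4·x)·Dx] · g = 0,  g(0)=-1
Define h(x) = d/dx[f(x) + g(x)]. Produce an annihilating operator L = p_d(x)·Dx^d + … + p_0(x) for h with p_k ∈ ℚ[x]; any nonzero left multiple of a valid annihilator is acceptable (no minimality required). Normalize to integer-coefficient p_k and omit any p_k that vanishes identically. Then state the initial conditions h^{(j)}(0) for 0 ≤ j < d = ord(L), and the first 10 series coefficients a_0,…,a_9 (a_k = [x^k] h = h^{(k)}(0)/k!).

f: a_k = -2, -8, -32, -128, -512, -2048, -8192, -32768, -131072, -524288, …
g: a_k = -1, -1, 1/2, -1/2, 5/8, -7/8, 21/16, -33/16, 429/128, -715/128, …
h₀=f+g: left-lcm gives L₀, ord ≤ 2.
Differentiate: ansatz ord ≤ ord L₀ ⇒ L.
L = (-40 - 32·x) + (-31 - 136·x - 112·x^2)·Dx + (3 - 2·x - 32·x^2 - 32·x^3)·Dx^2  (order 2).
h: a_k = -9, -63, -771/2, -4091/2, -81955/8, -393153/8, -3670247/16, -16776787/16, -603986211/128, -2684342405/128, …
ICs: h(0) = -9, h′(0) = -63.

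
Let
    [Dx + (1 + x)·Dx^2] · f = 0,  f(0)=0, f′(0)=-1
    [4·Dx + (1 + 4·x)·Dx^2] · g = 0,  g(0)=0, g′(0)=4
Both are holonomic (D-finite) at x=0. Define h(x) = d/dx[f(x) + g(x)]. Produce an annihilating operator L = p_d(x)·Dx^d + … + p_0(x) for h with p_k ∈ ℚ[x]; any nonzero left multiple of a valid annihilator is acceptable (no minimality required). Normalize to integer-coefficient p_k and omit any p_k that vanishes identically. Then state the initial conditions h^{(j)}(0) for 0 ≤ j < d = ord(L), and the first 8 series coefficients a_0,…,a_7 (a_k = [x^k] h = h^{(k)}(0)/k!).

L = 8 + (10 + 16·x)·Dx + (1 + 5·x + 4·x^2)·Dx^2  (order 2).
h: a_k = 3, -15, 63, -255, 1023, -4095, 16383, -65535, …
ICs: h(0) = 3, h′(0) = -15.

f: a_k = 0, -1, 1/2, -1/3, 1/4, -1/5, 1/6, -1/7, …
g: a_k = 0, 4, -8, 64/3, -64, 1024/5, -2048/3, 16384/7, …
Weyl lclm of L_f,L_g ⇒ L₀ (ord ≤ 4).
h=h₀': d/dx-closure on L₀ ⇒ L.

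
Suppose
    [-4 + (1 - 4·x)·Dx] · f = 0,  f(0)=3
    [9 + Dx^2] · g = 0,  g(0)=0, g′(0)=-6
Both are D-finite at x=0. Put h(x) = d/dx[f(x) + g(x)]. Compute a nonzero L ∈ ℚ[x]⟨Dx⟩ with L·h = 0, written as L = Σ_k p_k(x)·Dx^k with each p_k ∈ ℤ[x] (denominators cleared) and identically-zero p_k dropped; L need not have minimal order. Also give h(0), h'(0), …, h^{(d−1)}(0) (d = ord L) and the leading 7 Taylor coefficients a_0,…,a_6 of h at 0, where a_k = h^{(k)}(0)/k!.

L = (4824 - 1728·x + 3456·x^2) + (-315 + 1476·x - 1296·x^2 + 1728·x^3)·Dx + (536 - 192·x + 384·x^2)·Dx^2 + (-35 + 164·x - 144·x^2 + 192·x^3)·Dx^3  (order 3).
h: a_k = 6, 96, 603, 3072, 61359/4, 73728, 13762803/40, …
ICs: h(0) = 6, h′(0) = 96, h′′(0) = 1206.

f: a_k = 3, 12, 48, 192, 768, 3072, 12288, …
g: a_k = 0, -6, 0, 9, 0, -81/20, 0, …
Weyl lclm of L_f,L_g ⇒ L₀ (ord ≤ 3).
h=h₀': d/dx-closure on L₀ ⇒ L.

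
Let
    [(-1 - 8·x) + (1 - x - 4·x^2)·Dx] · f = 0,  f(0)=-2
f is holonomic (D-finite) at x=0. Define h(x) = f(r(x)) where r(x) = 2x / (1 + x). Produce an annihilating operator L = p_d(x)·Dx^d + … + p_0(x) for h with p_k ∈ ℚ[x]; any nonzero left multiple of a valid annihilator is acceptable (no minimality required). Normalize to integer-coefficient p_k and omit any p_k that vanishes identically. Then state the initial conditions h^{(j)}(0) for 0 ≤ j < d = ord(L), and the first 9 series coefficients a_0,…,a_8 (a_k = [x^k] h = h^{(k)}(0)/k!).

L = (2 + 34·x) + (-1 - x + 17·x^2 + 17·x^3)·Dx  (order 1).
h: a_k = -2, -4, -36, -68, -612, -1156, -10404, -19652, -176868, …
ICs: h(0) = -2.

f: a_k = -2, -2, -10, -18, -58, -130, -362, -882, -2330, …
f∘r: x↦r, Dx↦Dx/r' in L_f ⇒ L₀.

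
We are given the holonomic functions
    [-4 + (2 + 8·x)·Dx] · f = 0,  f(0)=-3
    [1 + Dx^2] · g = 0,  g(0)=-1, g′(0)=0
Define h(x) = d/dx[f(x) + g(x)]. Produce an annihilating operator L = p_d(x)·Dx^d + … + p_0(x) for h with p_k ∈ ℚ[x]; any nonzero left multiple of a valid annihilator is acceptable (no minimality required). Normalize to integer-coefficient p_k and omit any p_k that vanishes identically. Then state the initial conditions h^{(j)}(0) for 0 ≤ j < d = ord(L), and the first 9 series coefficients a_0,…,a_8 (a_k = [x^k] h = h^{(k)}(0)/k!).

L = (-122 - 16·x - 32·x^2) + (-13 - 60·x - 48·x^2 - 64·x^3)·Dx + (-122 - 16·x - 32·x^2)·Dx^2 + (-13 - 60·x - 48·x^2 - 64·x^3)·Dx^3  (order 3).
h: a_k = -6, 13, -36, 719/6, -420, 181441/120, -5544, 103783679/5040, -77220, …
ICs: h(0) = -6, h′(0) = 13, h′′(0) = -72.

f: a_k = -3, -6, 6, -12, 30, -84, 252, -792, 2574, …
g: a_k = -1, 0, 1/2, 0, -1/24, 0, 1/720, 0, -1/40320, …
h₀=f+g: left-lcm gives L₀, ord ≤ 3.
h₀' ⇒ L via d/dx closure of L₀.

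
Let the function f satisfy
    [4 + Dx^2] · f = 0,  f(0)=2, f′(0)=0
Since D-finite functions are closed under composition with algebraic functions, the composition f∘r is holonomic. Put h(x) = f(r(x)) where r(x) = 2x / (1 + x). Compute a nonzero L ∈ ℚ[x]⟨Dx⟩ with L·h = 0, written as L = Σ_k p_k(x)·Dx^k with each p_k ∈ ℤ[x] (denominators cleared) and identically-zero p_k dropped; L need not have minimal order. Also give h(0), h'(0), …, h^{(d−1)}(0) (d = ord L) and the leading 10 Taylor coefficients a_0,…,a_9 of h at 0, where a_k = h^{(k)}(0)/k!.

L = 16 + (2 + 6·x + 6·x^2 + 2·x^3)·Dx + (1 + 4·x + 6·x^2 + 4·x^3 + x^4)·Dx^2  (order 2).
h: a_k = 2, 0, -16, 32, -80/3, -64/3, 5488/45, -1312/5, 25136/63, -143488/315, …
ICs: h(0) = 2, h′(0) = 0.

f: a_k = 2, 0, -4, 0, 4/3, 0, -8/45, 0, 4/315, 0, …
h₀=f(r): pull back L_f along r ⇒ L₀.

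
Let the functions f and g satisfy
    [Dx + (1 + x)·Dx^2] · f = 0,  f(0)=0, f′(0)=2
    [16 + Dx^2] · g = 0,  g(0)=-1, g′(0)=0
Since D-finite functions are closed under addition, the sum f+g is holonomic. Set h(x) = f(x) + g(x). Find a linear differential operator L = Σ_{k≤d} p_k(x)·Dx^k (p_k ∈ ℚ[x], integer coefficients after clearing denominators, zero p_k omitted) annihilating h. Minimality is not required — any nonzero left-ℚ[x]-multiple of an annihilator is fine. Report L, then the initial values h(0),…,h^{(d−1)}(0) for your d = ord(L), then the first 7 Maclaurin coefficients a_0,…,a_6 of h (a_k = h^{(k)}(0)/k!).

f: a_k = 0, 2, -1, 2/3, -1/2, 2/5, -1/3, …
g: a_k = -1, 0, 8, 0, -32/3, 0, 256/45, …
f+g: L₀ = lclm(L_f,L_g), ord ≤ 2+2.
L = (176 + 256·x + 128·x^2)·Dx + (144 + 400·x + 384·x^2 + 128·x^3)·Dx^2 + (11 + 16·x + 8·x^2)·Dx^3 + (9 + 25·x + 24·x^2 + 8·x^3)·Dx^4  (order 4).
h: a_k = -1, 2, 7, 2/3, -67/6, 2/5, 241/45, …
ICs: h(0) = -1, h′(0) = 2, h′′(0) = 14, h′′′(0) = 4.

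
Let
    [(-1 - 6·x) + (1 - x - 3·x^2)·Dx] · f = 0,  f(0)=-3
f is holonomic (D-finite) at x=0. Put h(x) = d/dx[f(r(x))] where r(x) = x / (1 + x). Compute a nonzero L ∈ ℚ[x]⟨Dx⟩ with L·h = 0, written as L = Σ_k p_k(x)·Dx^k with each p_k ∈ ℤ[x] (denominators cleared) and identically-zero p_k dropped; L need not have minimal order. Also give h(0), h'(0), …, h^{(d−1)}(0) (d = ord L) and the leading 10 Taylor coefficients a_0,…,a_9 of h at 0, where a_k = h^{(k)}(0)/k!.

f: a_k = -3, -3, -12, -21, -57, -120, -291, -651, -1524, -3477, …
h₀=f(r): pull back L_f along r ⇒ L₀.
Differentiate: ansatz ord ≤ ord L₀ ⇒ L.
L = (6 + 18·x + 72·x^2 + 42·x^3) + (-1 - 9·x - 12·x^2 + 17·x^3 + 21·x^4)·Dx  (order 1).
h: a_k = -3, -18, 0, -108, 135, -648, 1323, -4104, 9720, -26190, …
ICs: h(0) = -3.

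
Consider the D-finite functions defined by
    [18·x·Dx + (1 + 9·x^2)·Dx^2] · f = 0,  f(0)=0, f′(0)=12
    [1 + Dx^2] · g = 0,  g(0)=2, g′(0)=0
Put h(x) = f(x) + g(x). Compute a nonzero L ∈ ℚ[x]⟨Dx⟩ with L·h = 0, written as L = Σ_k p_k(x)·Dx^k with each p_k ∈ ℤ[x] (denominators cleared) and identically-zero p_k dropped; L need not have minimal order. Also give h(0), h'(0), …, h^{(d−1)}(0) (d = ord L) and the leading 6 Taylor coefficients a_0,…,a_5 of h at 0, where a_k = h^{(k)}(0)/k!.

f: a_k = 0, 12, 0, -36, 0, 972/5, …
g: a_k = 2, 0, -1, 0, 1/12, 0, …
f+g: L₀ = lclm(L_f,L_g), ord ≤ 2+2.
L = (-1926·x + 17820·x^3 + 1458·x^5)·Dx + (-17 + 351·x^2 + 4617·x^4 + 729·x^6)·Dx^2 + (-1926·x + 17820·x^3 + 1458·x^5)·Dx^3 + (-17 + 351·x^2 + 4617·x^4 + 729·x^6)·Dx^4  (order 4).
h: a_k = 2, 12, -1, -36, 1/12, 972/5, …
ICs: h(0) = 2, h′(0) = 12, h′′(0) = -2, h′′′(0) = -216.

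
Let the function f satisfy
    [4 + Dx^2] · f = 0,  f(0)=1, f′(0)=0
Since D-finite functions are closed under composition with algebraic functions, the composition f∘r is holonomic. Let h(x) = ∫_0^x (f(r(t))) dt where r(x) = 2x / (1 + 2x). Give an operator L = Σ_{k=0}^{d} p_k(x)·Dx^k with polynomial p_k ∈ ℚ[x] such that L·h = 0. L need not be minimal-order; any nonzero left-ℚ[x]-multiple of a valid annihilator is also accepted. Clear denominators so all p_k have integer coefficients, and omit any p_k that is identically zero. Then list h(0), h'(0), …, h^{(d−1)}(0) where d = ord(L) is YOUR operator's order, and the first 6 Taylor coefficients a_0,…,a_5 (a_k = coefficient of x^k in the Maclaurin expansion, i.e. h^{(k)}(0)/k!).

L = 16·Dx + (4 + 24·x + 48·x^2 + 32·x^3)·Dx^2 + (1 + 8·x + 24·x^2 + 32·x^3 + 16·x^4)·Dx^3  (order 3).
h: a_k = 0, 1, 0, -8/3, 8, -256/15, …
ICs: h(0) = 0, h′(0) = 1, h′′(0) = 0.

f: a_k = 1, 0, -2, 0, 2/3, 0, …
f∘r: x↦r, Dx↦Dx/r' in L_f ⇒ L₀.
Integrate: L := L₀·Dx.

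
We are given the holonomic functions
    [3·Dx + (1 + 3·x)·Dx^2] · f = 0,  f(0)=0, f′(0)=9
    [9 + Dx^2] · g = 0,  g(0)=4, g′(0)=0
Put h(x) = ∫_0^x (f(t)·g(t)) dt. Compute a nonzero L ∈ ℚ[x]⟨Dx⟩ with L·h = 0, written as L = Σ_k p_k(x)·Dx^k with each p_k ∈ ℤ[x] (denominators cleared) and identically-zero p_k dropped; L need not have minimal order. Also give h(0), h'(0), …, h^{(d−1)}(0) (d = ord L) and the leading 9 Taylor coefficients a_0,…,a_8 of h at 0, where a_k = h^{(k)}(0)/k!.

f: a_k = 0, 9, -27/2, 27, -243/4, 729/5, -729/2, 6561/7, -19683/8, …
g: a_k = 4, 0, -18, 0, 27/2, 0, -81/20, 0, 729/1120, …
L₀ := L_f ⊗_s L_g (sym. prod.), ord ≤ 4.
Integrate: L := L₀·Dx.
L = (-81 + 486·x + 4617·x^2 + 11664·x^3 + 8748·x^4)·Dx + (36 + 540·x + 1944·x^2 + 1944·x^3)·Dx^2 + (180·x + 1134·x^2 + 2592·x^3 + 1944·x^4)·Dx^3 + (4 + 60·x + 216·x^2 + 216·x^3)·Dx^4 + (1 + 14·x + 69·x^2 + 144·x^3 + 108·x^4)·Dx^5  (order 5).
h: a_k = 0, 0, 18, -18, -27/2, 0, 729/20, -2187/28, 203391/1120, …
ICs: h(0) = 0, h′(0) = 0, h′′(0) = 36, h′′′(0) = -108, h′′′′(0) = -324.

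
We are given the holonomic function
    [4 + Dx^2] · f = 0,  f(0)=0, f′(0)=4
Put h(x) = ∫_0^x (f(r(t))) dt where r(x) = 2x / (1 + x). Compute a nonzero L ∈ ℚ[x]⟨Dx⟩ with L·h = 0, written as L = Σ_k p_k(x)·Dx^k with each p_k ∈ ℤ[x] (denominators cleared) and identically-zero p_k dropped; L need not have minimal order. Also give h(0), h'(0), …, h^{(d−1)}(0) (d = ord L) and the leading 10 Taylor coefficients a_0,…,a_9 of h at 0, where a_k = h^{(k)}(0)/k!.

L = 16·Dx + (2 + 6·x + 6·x^2 + 2·x^3)·Dx^2 + (1 + 4·x + 6·x^2 + 4·x^3 + x^4)·Dx^3  (order 3).
h: a_k = 0, 0, 4, -8/3, -10/3, 56/5, -772/45, 120/7, -2461/315, -5032/405, …
ICs: h(0) = 0, h′(0) = 0, h′′(0) = 8.

f: a_k = 0, 4, 0, -8/3, 0, 8/15, 0, -16/315, 0, 8/2835, …
L₀ from L_f via x↦r, Dx↦r'^{-1}Dx.
h=∫₀ˣh₀: take L = L₀·Dx.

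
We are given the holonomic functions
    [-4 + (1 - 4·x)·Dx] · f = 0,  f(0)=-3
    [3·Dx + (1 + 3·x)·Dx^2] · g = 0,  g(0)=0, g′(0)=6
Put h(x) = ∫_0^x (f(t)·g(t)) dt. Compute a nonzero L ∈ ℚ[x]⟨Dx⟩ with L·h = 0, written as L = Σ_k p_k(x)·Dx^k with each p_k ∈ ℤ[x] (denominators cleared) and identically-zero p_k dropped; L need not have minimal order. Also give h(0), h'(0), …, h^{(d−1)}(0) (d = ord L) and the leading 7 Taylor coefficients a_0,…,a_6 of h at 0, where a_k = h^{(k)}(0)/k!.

f: a_k = -3, -12, -48, -192, -768, -3072, -12288, …
g: a_k = 0, 6, -9, 18, -81/2, 486/5, -243, …
L₀ := L_f ⊗_s L_g (sym. prod.), ord ≤ 2.
h=∫h₀ ⇒ L = L₀·Dx.
L = 12·Dx + (5 + 36·x)·Dx^2 + (-1 + x + 12·x^2)·Dx^3  (order 3).
h: a_k = 0, 0, -9, -15, -117/2, -1629/10, -2958/5, …
ICs: h(0) = 0, h′(0) = 0, h′′(0) = -18.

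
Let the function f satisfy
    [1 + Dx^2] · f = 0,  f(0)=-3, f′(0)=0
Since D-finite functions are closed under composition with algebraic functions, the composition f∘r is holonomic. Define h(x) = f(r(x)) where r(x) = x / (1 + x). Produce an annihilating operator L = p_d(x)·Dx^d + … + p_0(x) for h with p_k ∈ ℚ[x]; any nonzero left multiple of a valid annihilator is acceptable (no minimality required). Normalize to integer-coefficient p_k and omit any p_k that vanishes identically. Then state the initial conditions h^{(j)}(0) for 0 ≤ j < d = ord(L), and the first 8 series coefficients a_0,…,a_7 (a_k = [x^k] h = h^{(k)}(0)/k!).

L = 1 + (2 + 6·x + 6·x^2 + 2·x^3)·Dx + (1 + 4·x + 6·x^2 + 4·x^3 + x^4)·Dx^2  (order 2).
h: a_k = -3, 0, 3/2, -3, 35/8, -11/2, 1501/240, -261/40, …
ICs: h(0) = -3, h′(0) = 0.

f: a_k = -3, 0, 3/2, 0, -1/8, 0, 1/240, 0, …
Change of var in L_f (x↦r) gives L₀.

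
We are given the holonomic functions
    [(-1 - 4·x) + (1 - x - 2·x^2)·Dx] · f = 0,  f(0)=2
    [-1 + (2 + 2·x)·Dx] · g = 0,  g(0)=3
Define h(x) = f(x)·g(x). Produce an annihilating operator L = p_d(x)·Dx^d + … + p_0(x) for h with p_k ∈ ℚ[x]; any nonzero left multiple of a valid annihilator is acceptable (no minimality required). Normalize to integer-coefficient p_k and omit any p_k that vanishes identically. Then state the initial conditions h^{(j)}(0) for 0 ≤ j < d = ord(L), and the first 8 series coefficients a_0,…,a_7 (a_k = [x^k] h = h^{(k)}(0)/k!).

f: a_k = 2, 2, 6, 10, 22, 42, 86, 170, …
g: a_k = 3, 3/2, -3/8, 3/16, -15/128, 21/256, -63/1024, 99/2048, …
f·g: L₀ = L_f ⊗_s L_g, ord ≤ 1·1.
L = (3 + 6·x) + (-2 + 2·x + 4·x^2)·Dx  (order 1).
h: a_k = 6, 9, 81/4, 309/8, 5049/64, 20007/128, 160749/512, 641709/1024, …
ICs: h(0) = 6.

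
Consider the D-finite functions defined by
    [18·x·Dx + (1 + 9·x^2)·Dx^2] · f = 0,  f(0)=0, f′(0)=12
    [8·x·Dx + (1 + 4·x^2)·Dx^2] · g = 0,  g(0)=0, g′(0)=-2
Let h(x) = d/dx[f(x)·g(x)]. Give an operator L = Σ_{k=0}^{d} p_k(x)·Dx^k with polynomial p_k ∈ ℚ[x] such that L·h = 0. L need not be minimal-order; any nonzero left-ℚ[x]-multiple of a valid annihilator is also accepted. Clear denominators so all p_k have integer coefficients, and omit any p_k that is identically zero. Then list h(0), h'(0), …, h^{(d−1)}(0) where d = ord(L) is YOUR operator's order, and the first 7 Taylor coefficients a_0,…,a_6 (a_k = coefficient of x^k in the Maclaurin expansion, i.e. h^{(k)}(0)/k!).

L = (-864·x - 18720·x^3 - 82944·x^5 + 134784·x^7 + 1119744·x^9) + (-52 - 3036·x^2 - 33696·x^4 - 72576·x^6 + 471744·x^8 + 1679616·x^10)·Dx + (-104·x - 2072·x^3 - 11232·x^5 + 13968·x^7 + 269568·x^9 + 559872·x^11)·Dx^2 + (-1 - 26·x^2 - 205·x^4 + 7380·x^8 + 33696·x^10 + 46656·x^12)·Dx^3  (order 3).
h: a_k = 0, -48, 0, 416, 0, -16848/5, 0, …
ICs: h(0) = 0, h′(0) = -48, h′′(0) = 0.

f: a_k = 0, 12, 0, -36, 0, 972/5, 0, …
g: a_k = 0, -2, 0, 8/3, 0, -32/5, 0, …
Product ⇒ symmetric product L₀, ord ≤ 4.
Differentiate: ansatz ord ≤ ord L₀ ⇒ L.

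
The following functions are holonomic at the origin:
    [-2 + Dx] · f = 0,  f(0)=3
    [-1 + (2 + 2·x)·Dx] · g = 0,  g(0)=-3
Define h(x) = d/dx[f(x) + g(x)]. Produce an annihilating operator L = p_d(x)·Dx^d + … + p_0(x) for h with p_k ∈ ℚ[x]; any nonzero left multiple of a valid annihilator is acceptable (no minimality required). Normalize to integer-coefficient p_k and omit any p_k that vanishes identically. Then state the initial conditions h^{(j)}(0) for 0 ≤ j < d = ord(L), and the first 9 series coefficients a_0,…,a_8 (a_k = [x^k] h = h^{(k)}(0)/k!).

L = (-14 - 8·x) + (-13 - 32·x - 16·x^2)·Dx + (10 + 18·x + 8·x^2)·Dx^2  (order 2).
h: a_k = 9/2, 51/4, 183/16, 271/32, 919/256, 5041/2560, 5989/30720, 200671/430080, -1764881/6881280, …
ICs: h(0) = 9/2, h′(0) = 51/4.

f: a_k = 3, 6, 6, 4, 2, 4/5, 4/15, 8/105, 2/105, …
g: a_k = -3, -3/2, 3/8, -3/16, 15/128, -21/256, 63/1024, -99/2048, 1287/32768, …
Weyl lclm of L_f,L_g ⇒ L₀ (ord ≤ 2).
Derive L from L₀ (diff closure).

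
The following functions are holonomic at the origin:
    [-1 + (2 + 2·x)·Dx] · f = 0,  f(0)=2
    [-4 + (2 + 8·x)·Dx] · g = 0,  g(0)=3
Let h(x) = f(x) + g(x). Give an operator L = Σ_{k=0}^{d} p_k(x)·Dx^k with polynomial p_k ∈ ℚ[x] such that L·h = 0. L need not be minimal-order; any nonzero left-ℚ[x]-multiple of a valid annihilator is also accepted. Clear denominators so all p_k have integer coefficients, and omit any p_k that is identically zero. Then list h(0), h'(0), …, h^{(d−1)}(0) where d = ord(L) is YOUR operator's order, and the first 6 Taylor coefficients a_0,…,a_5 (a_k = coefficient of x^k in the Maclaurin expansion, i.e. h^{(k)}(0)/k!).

f: a_k = 2, 1, -1/4, 1/8, -5/64, 7/128, …
g: a_k = 3, 6, -6, 12, -30, 84, …
f+g: L₀ = lclm(L_f,L_g), ord ≤ 1+1.
L = -2 + (5 + 8·x)·Dx + (2 + 10·x + 8·x^2)·Dx^2  (order 2).
h: a_k = 5, 7, -25/4, 97/8, -1925/64, 10759/128, …
ICs: h(0) = 5, h′(0) = 7.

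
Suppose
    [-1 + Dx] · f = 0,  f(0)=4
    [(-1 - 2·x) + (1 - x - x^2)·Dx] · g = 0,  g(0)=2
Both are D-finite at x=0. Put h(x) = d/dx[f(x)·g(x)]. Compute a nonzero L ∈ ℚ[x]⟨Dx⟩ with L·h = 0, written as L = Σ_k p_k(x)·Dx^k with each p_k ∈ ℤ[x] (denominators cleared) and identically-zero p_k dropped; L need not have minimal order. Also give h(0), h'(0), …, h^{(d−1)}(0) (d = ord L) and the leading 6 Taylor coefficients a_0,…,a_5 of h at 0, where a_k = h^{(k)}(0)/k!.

f: a_k = 4, 4, 2, 2/3, 1/6, 1/30, …
g: a_k = 2, 2, 4, 6, 10, 16, …
Product ⇒ symmetric product L₀, ord ≤ 1.
Differentiate: ansatz ord ≤ ord L₀ ⇒ L.
L = (7 + 6·x - x^2 - 2·x^3 + x^4) + (-2 + x + 4·x^2 - x^4)·Dx  (order 1).
h: a_k = 16, 56, 136, 884/3, 1786/3, 17347/15, …
ICs: h(0) = 16.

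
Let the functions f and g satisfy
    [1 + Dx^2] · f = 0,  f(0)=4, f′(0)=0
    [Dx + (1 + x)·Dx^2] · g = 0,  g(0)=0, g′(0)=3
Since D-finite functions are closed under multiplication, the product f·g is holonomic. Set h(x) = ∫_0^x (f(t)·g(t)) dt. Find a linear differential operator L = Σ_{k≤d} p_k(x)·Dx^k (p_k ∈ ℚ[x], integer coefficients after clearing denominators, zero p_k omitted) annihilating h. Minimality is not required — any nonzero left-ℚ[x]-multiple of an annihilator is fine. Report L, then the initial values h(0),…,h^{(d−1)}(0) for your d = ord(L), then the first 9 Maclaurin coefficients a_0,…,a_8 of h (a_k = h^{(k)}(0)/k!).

f: a_k = 4, 0, -2, 0, 1/6, 0, -1/180, 0, 1/10080, …
g: a_k = 0, 3, -3/2, 1, -3/4, 3/5, -1/2, 3/7, -3/8, …
h₀=f·g: eliminate ⇒ L₀, order ≤ 2·2.
h=∫h₀ ⇒ L = L₀·Dx.
L = (-3 + 6·x + 19·x^2 + 16·x^3 + 4·x^4)·Dx + (4 + 20·x + 24·x^2 + 8·x^3)·Dx^2 + (20·x + 42·x^2 + 32·x^3 + 8·x^4)·Dx^3 + (4 + 20·x + 24·x^2 + 8·x^3)·Dx^4 + (3 + 14·x + 23·x^2 + 16·x^3 + 4·x^4)·Dx^5  (order 5).
h: a_k = 0, 0, 6, -2, -1/2, 0, 3/20, -3/28, 93/1120, …
ICs: h(0) = 0, h′(0) = 0, h′′(0) = 12, h′′′(0) = -12, h′′′′(0) = -12.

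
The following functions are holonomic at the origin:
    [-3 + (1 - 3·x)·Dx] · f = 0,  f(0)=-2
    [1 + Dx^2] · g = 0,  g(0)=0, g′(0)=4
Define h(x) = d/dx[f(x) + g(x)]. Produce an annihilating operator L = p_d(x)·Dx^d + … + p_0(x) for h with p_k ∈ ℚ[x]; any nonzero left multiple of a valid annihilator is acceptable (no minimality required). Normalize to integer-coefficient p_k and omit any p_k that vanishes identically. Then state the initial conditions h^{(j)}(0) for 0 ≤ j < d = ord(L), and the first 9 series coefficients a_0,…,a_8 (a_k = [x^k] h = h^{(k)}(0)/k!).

L = (654 - 36·x + 54·x^2) + (-55 + 171·x - 27·x^2 + 27·x^3)·Dx + (654 - 36·x + 54·x^2)·Dx^2 + (-55 + 171·x - 27·x^2 + 27·x^3)·Dx^3  (order 3).
h: a_k = -2, -36, -164, -648, -14579/6, -8748, -5511241/180, -104976, -3571283519/10080, …
ICs: h(0) = -2, h′(0) = -36, h′′(0) = -328.

f: a_k = -2, -6, -18, -54, -162, -486, -1458, -4374, -13122, …
g: a_k = 0, 4, 0, -2/3, 0, 1/30, 0, -1/1260, 0, …
h₀=f+g: left-lcm gives L₀, ord ≤ 3.
Derive L from L₀ (diff closure).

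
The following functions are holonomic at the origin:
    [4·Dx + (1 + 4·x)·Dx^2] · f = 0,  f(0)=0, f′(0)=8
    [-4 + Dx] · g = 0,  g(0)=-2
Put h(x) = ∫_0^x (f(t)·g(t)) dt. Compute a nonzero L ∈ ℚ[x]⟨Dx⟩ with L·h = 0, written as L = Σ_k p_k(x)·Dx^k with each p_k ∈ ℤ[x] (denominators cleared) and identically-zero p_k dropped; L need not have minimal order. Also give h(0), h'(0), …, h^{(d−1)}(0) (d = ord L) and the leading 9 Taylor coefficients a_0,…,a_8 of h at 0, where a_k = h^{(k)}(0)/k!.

L = 64·x·Dx + (-4 - 32·x)·Dx^2 + (1 + 4·x)·Dx^3  (order 3).
h: a_k = 0, 0, -8, -32/3, -64/3, 0, -256/5, 1024/9, -23552/63, …
ICs: h(0) = 0, h′(0) = 0, h′′(0) = -16.

f: a_k = 0, 8, -16, 128/3, -128, 2048/5, -4096/3, 32768/7, -16384, …
g: a_k = -2, -8, -16, -64/3, -64/3, -256/15, -512/45, -2048/315, -1024/315, …
Product ⇒ symmetric product L₀, ord ≤ 2.
∫: right-multiply L₀ by Dx.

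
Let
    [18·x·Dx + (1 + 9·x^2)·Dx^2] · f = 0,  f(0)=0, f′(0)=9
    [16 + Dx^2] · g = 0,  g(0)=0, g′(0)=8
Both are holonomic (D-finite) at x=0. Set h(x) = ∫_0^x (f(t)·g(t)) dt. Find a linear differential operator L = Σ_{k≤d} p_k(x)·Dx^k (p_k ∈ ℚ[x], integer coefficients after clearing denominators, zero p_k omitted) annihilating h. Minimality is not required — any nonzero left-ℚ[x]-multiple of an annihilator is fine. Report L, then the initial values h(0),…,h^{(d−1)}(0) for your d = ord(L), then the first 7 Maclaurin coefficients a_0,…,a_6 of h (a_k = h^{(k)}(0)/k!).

f: a_k = 0, 9, 0, -27, 0, 729/5, 0, …
g: a_k = 0, 8, 0, -64/3, 0, 256/15, 0, …
Product ⇒ symmetric product L₀, ord ≤ 4.
Integrate: L := L₀·Dx.
L = (20800 + 494784·x^2 + 2923776·x^4 + 11943936·x^6 + 26873856·x^8)·Dx + (19584·x + 342144·x^3 + 2239488·x^5 + 6718464·x^7)·Dx^2 + (1700 + 42732·x^2 + 318816·x^4 + 1492992·x^6 + 3359232·x^8)·Dx^3 + (1224·x + 21384·x^3 + 139968·x^5 + 419904·x^7)·Dx^4 + (25 + 738·x^2 + 8505·x^4 + 46656·x^6 + 104976·x^8)·Dx^5  (order 5).
h: a_k = 0, 0, 0, 24, 0, -408/5, 0, …
ICs: h(0) = 0, h′(0) = 0, h′′(0) = 0, h′′′(0) = 144, h′′′′(0) = 0.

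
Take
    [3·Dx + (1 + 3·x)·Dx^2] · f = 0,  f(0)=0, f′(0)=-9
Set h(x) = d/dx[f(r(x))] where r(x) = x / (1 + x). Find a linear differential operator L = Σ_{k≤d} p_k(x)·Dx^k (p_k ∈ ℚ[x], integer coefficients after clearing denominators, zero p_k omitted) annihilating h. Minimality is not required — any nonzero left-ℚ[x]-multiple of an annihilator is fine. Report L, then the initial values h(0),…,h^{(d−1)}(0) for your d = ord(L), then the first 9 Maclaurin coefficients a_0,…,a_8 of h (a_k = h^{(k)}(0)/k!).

f: a_k = 0, -9, 27/2, -27, 243/4, -729/5, 729/2, -6561/7, 19683/8, …
Change of var in L_f (x↦r) gives L₀.
h₀' ⇒ L via d/dx closure of L₀.
L = (5 + 8·x) + (1 + 5·x + 4·x^2)·Dx  (order 1).
h: a_k = -9, 45, -189, 765, -3069, 12285, -49149, 196605, -786429, …
ICs: h(0) = -9.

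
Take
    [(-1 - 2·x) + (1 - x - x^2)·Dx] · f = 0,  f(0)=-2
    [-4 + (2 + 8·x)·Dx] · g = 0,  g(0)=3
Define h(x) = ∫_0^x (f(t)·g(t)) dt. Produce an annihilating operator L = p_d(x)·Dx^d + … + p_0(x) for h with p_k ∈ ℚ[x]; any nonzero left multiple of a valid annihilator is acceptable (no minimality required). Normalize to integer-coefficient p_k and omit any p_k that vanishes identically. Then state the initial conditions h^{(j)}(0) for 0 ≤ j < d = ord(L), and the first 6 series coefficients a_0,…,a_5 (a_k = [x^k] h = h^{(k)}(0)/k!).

f: a_k = -2, -2, -4, -6, -10, -16, …
g: a_k = 3, 6, -6, 12, -30, 84, …
h₀=f·g: eliminate ⇒ L₀, order ≤ 1·1.
∫: right-multiply L₀ by Dx.
L = (3 + 4·x + 6·x^2)·Dx + (-1 - 3·x + 5·x^2 + 4·x^3)·Dx^2  (order 2).
h: a_k = 0, -6, -9, -4, -27/2, -6/5, …
ICs: h(0) = 0, h′(0) = -6.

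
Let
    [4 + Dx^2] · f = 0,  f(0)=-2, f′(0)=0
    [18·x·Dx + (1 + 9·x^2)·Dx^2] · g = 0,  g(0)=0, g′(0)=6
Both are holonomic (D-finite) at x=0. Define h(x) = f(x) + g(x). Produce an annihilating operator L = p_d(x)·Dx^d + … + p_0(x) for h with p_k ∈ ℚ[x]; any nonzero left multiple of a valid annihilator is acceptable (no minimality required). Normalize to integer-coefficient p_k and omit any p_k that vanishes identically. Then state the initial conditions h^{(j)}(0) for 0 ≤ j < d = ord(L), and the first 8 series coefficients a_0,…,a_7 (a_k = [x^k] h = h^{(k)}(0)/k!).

L = (-3744·x + 37584·x^3 + 11664·x^5)·Dx + (-28 + 864·x^2 + 10692·x^4 + 5832·x^6)·Dx^2 + (-936·x + 9396·x^3 + 2916·x^5)·Dx^3 + (-7 + 216·x^2 + 2673·x^4 + 1458·x^6)·Dx^4  (order 4).
h: a_k = -2, 6, 4, -18, -4/3, 486/5, 8/45, -4374/7, …
ICs: h(0) = -2, h′(0) = 6, h′′(0) = 8, h′′′(0) = -108.

f: a_k = -2, 0, 4, 0, -4/3, 0, 8/45, 0, …
g: a_k = 0, 6, 0, -18, 0, 486/5, 0, -4374/7, …
L₀ := lclm(L_f,L_g); ord L₀ ≤ 2+2.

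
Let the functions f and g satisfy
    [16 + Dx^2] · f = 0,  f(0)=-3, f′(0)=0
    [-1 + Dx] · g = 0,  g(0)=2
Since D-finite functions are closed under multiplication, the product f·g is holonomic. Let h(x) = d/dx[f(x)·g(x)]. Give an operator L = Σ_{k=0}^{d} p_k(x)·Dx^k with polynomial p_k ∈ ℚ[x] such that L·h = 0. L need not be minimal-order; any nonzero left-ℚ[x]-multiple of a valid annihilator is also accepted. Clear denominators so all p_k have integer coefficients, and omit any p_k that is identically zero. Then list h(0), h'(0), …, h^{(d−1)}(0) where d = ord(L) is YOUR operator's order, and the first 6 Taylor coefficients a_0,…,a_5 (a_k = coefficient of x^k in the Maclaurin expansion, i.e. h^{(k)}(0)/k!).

f: a_k = -3, 0, 24, 0, -32, 0, …
g: a_k = 2, 2, 1, 1/3, 1/12, 1/60, …
Sym-product of L_f,L_g gives L₀ (≤ ord 2).
Differentiate: ansatz ord ≤ ord L₀ ⇒ L.
L = 17 - 2·Dx + Dx^2  (order 2).
h: a_k = -6, 90, 141, -161, -1121/4, 99/4, …
ICs: h(0) = -6, h′(0) = 90.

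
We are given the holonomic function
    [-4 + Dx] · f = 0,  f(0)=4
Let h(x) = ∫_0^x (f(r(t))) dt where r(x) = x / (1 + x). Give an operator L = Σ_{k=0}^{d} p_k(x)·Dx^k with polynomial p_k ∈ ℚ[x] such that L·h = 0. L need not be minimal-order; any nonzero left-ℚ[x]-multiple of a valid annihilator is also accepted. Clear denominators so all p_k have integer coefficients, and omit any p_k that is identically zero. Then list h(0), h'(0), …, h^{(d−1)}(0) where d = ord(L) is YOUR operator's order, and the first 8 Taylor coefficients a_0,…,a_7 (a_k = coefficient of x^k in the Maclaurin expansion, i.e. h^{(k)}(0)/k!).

L = -4·Dx + (1 + 2·x + x^2)·Dx^2  (order 2).
h: a_k = 0, 4, 8, 16/3, -4/3, -16/15, 56/45, -176/315, …
ICs: h(0) = 0, h′(0) = 4.

f: a_k = 4, 16, 32, 128/3, 128/3, 512/15, 1024/45, 4096/315, …
L₀ from L_f via x↦r, Dx↦r'^{-1}Dx.
∫: right-multiply L₀ by Dx.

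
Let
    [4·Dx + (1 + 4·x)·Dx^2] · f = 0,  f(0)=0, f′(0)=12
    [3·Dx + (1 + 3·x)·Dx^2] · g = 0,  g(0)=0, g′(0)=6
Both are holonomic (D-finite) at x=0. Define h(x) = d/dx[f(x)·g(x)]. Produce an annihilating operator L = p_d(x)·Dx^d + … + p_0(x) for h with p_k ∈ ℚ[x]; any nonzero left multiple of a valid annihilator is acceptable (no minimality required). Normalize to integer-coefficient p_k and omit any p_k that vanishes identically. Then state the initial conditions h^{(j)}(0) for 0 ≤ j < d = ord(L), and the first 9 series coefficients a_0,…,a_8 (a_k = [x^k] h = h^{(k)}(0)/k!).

L = (600 + 4032·x + 6912·x^2) + (854 + 8808·x + 30240·x^2 + 34560·x^3)·Dx + (172 + 2380·x + 12312·x^2 + 28224·x^3 + 24192·x^4)·Dx^2 + (7 + 122·x + 847·x^2 + 2928·x^3 + 5040·x^4 + 3456·x^5)·Dx^3  (order 3).
h: a_k = 0, 144, -756, 3264, -13230, 261144/5, -1019004/5, 5541120/7, -15358167/5, …
ICs: h(0) = 0, h′(0) = 144, h′′(0) = -1512.

f: a_k = 0, 12, -24, 64, -192, 3072/5, -2048, 49152/7, -24576, …
g: a_k = 0, 6, -9, 18, -81/2, 486/5, -243, 4374/7, -6561/4, …
h₀=f·g: eliminate ⇒ L₀, order ≤ 2·2.
Derive L from L₀ (diff closure).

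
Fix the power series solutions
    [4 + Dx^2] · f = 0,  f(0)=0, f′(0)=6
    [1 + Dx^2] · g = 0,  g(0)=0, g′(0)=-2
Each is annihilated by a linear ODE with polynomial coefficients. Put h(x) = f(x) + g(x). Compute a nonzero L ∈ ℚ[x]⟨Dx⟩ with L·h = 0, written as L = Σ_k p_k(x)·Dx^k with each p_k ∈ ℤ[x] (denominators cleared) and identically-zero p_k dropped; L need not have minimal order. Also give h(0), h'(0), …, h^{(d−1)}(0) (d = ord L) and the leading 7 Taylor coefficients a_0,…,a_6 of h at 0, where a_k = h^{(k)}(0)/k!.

L = 4 + 5·Dx^2 + Dx^4  (order 4).
h: a_k = 0, 4, 0, -11/3, 0, 47/60, 0, …
ICs: h(0) = 0, h′(0) = 4, h′′(0) = 0, h′′′(0) = -22.

f: a_k = 0, 6, 0, -4, 0, 4/5, 0, …
g: a_k = 0, -2, 0, 1/3, 0, -1/60, 0, …
f+g: L₀ = lclm(L_f,L_g), ord ≤ 2+2.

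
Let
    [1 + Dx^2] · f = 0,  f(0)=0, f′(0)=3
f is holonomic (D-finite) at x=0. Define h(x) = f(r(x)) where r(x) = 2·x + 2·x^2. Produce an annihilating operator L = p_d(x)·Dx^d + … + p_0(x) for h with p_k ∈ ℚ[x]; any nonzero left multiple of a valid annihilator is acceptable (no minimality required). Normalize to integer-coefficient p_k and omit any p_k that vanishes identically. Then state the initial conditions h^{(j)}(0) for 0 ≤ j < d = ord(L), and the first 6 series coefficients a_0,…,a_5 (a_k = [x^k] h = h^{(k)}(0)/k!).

f: a_k = 0, 3, 0, -1/2, 0, 1/40, …
Substitute x→r, Dx→(1/r')Dx; clear ⇒ L₀.
L = (4 + 24·x + 48·x^2 + 32·x^3) - 2·Dx + (1 + 2·x)·Dx^2  (order 2).
h: a_k = 0, 6, 6, -4, -12, -56/5, …
ICs: h(0) = 0, h′(0) = 6.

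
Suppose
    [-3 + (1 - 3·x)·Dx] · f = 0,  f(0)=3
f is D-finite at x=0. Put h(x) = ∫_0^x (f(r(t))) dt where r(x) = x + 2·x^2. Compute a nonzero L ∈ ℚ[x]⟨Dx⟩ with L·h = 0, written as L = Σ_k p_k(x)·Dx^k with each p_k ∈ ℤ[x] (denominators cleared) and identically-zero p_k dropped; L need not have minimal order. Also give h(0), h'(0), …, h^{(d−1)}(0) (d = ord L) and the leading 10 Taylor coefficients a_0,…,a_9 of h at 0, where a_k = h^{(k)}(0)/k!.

f: a_k = 3, 9, 27, 81, 243, 729, 2187, 6561, 19683, 59049, …
f∘r: x↦r, Dx↦Dx/r' in L_f ⇒ L₀.
h=∫₀ˣh₀: take L = L₀·Dx.
L = (3 + 12·x)·Dx + (-1 + 3·x + 6·x^2)·Dx^2  (order 2).
h: a_k = 0, 3, 9/2, 15, 189/4, 837/5, 1215/2, 15957/7, 69741/8, 33885, …
ICs: h(0) = 0, h′(0) = 3.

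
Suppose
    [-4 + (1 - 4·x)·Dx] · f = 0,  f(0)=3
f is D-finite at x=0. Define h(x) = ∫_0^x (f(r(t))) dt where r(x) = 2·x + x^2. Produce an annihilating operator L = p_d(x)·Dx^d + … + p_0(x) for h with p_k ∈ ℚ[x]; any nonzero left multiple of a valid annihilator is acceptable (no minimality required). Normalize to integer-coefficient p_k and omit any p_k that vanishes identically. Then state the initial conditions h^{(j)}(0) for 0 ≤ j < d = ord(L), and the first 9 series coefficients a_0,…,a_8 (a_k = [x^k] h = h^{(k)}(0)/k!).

f: a_k = 3, 12, 48, 192, 768, 3072, 12288, 49152, 196608, …
Substitute x→r, Dx→(1/r')Dx; clear ⇒ L₀.
Integrate: L := L₀·Dx.
L = (8 + 8·x)·Dx + (-1 + 8·x + 4·x^2)·Dx^2  (order 2).
h: a_k = 0, 3, 12, 68, 432, 2928, 20672, 1050816/7, 1112832, …
ICs: h(0) = 0, h′(0) = 3.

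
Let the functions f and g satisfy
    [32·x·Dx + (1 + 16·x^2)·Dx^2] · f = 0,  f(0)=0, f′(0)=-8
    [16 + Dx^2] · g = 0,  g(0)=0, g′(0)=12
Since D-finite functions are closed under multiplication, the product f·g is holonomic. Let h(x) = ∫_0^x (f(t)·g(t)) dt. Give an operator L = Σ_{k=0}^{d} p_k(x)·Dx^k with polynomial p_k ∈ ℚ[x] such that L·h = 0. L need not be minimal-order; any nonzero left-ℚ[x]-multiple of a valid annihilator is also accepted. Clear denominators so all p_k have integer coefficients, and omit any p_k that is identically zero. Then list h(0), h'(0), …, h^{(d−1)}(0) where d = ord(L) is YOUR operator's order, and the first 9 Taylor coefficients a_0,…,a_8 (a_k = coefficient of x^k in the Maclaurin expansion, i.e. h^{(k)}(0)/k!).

f: a_k = 0, -8, 0, 128/3, 0, -2048/5, 0, 32768/7, 0, …
g: a_k = 0, 12, 0, -32, 0, 128/5, 0, -1024/105, 0, …
Product ⇒ symmetric product L₀, ord ≤ 4.
Integrate: L := L₀·Dx.
L = (1280 + 53248·x^2 + 360448·x^4 + 2097152·x^6 + 8388608·x^8)·Dx + (1536·x + 40960·x^3 + 393216·x^5 + 2097152·x^7)·Dx^2 + (96 + 4096·x^2 + 36864·x^4 + 262144·x^6 + 1048576·x^8)·Dx^3 + (96·x + 2560·x^3 + 24576·x^5 + 131072·x^7)·Dx^4 + (1 + 48·x^2 + 896·x^4 + 8192·x^6 + 32768·x^8)·Dx^5  (order 5).
h: a_k = 0, 0, 0, -32, 0, 768/5, 0, -19456/21, 0, …
ICs: h(0) = 0, h′(0) = 0, h′′(0) = 0, h′′′(0) = -192, h′′′′(0) = 0.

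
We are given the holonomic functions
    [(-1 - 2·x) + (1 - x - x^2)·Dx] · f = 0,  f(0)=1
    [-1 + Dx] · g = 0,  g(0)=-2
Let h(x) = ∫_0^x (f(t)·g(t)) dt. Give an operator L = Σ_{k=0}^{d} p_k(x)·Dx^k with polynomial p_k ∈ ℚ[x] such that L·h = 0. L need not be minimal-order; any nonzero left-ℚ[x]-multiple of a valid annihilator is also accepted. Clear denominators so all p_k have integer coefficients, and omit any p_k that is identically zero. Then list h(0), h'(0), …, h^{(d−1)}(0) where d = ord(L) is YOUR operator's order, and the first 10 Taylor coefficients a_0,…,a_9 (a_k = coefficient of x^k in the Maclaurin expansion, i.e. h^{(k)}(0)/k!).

L = (2 + x - x^2)·Dx + (-1 + x + x^2)·Dx^2  (order 2).
h: a_k = 0, -2, -2, -7/3, -17/6, -221/60, -893/180, -17347/2520, -98221/10080, -2542969/181440, …
ICs: h(0) = 0, h′(0) = -2.

f: a_k = 1, 1, 2, 3, 5, 8, 13, 21, 34, 55, …
g: a_k = -2, -2, -1, -1/3, -1/12, -1/60, -1/360, -1/2520, -1/20160, -1/181440, …
Sym-product of L_f,L_g gives L₀ (≤ ord 1).
∫: right-multiply L₀ by Dx.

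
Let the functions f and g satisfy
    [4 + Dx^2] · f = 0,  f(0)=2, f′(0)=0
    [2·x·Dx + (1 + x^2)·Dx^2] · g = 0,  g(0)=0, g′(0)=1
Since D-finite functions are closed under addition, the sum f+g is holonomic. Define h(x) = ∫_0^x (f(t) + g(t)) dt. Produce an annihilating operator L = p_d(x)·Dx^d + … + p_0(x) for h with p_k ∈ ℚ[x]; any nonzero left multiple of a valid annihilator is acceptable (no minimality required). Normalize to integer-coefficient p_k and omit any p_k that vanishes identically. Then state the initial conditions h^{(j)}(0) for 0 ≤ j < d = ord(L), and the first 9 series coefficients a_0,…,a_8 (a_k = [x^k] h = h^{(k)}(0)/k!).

f: a_k = 2, 0, -4, 0, 4/3, 0, -8/45, 0, 4/315, …
g: a_k = 0, 1, 0, -1/3, 0, 1/5, 0, -1/7, 0, …
Sum ⇒ L₀ = lclm(L_f,L_g) in ℚ(x)⟨Dx⟩.
h=∫₀ˣh₀: take L = L₀·Dx.
L = (-32·x + 80·x^3 + 16·x^5)·Dx^2 + (4 + 32·x^2 + 36·x^4 + 8·x^6)·Dx^3 + (-8·x + 20·x^3 + 4·x^5)·Dx^4 + (1 + 8·x^2 + 9·x^4 + 2·x^6)·Dx^5  (order 5).
h: a_k = 0, 2, 1/2, -4/3, -1/12, 4/15, 1/30, -8/315, -1/56, …
ICs: h(0) = 0, h′(0) = 2, h′′(0) = 1, h′′′(0) = -8, h′′′′(0) = -2.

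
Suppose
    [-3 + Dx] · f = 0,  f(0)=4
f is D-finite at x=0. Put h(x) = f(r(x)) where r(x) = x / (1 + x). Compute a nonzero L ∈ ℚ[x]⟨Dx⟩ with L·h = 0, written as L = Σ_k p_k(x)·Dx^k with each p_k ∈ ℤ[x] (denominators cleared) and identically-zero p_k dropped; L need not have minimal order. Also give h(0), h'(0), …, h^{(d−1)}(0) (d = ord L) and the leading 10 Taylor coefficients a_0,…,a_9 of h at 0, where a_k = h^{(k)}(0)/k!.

L = -3 + (1 + 2·x + x^2)·Dx  (order 1).
h: a_k = 4, 12, 6, -6, 3/2, 21/10, -69/20, 411/140, -1623/1120, -213/1120, …
ICs: h(0) = 4.

f: a_k = 4, 12, 18, 18, 27/2, 81/10, 81/20, 243/140, 729/1120, 243/1120, …
L₀ from L_f via x↦r, Dx↦r'^{-1}Dx.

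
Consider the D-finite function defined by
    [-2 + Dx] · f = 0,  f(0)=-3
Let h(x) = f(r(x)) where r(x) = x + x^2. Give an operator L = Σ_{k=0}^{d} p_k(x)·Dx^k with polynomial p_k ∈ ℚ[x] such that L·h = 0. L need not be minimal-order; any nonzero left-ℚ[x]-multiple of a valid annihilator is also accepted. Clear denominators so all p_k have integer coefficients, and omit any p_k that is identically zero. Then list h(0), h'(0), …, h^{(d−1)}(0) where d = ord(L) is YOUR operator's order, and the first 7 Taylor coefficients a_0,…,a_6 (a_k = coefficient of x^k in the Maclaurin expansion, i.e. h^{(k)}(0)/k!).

f: a_k = -3, -6, -6, -4, -2, -4/5, -4/15, …
L₀ from L_f via x↦r, Dx↦r'^{-1}Dx.
L = (-2 - 4·x) + Dx  (order 1).
h: a_k = -3, -6, -12, -16, -20, -104/5, -304/15, …
ICs: h(0) = -3.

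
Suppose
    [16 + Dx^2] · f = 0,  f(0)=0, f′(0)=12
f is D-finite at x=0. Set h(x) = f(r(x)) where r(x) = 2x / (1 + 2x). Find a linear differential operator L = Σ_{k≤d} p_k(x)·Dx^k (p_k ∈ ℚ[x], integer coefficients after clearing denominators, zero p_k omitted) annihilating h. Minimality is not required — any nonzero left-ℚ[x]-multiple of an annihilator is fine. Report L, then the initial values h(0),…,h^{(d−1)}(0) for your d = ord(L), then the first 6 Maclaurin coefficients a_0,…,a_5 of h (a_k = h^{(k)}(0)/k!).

f: a_k = 0, 12, 0, -32, 0, 128/5, …
L₀ from L_f via x↦r, Dx↦r'^{-1}Dx.
L = 64 + (4 + 24·x + 48·x^2 + 32·x^3)·Dx + (1 + 8·x + 24·x^2 + 32·x^3 + 16·x^4)·Dx^2  (order 2).
h: a_k = 0, 24, -48, -160, 1344, -24704/5, …
ICs: h(0) = 0, h′(0) = 24.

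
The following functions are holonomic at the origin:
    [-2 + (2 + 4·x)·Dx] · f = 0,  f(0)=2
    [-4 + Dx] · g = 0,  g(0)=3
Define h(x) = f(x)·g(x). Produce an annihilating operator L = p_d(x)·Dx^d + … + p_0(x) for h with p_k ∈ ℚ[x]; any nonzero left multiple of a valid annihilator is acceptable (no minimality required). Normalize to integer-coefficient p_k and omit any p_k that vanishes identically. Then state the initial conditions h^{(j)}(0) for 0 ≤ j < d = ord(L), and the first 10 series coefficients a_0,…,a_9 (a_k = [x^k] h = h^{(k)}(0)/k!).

f: a_k = 2, 2, -1, 1, -5/4, 7/4, -21/8, 33/8, -429/64, 715/64, …
g: a_k = 3, 12, 24, 32, 32, 128/5, 256/15, 1024/105, 512/105, 2048/945, …
Sym-product of L_f,L_g gives L₀ (≤ ord 1).
L = (-5 - 8·x) + (1 + 2·x)·Dx  (order 1).
h: a_k = 6, 30, 69, 103, 449/4, 1949/20, 1643/24, 36047/840, 135617/6720, 815221/60480, …
ICs: h(0) = 6.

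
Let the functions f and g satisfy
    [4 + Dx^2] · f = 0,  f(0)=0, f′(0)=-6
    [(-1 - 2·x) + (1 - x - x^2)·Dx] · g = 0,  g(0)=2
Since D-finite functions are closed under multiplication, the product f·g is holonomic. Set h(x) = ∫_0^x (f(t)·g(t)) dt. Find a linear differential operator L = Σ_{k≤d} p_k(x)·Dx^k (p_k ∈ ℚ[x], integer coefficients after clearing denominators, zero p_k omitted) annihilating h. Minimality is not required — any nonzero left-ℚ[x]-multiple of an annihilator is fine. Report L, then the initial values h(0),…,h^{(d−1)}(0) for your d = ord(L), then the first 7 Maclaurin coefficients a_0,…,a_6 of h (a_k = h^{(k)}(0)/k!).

L = (-2 + 4·x + 4·x^2)·Dx + (2 + 4·x)·Dx^2 + (-1 + x + x^2)·Dx^3  (order 3).
h: a_k = 0, 0, -6, -4, -4, -28/5, -38/5, …
ICs: h(0) = 0, h′(0) = 0, h′′(0) = -12.

f: a_k = 0, -6, 0, 4, 0, -4/5, 0, …
g: a_k = 2, 2, 4, 6, 10, 16, 26, …
L₀ := L_f ⊗_s L_g (sym. prod.), ord ≤ 2.
∫: right-multiply L₀ by Dx.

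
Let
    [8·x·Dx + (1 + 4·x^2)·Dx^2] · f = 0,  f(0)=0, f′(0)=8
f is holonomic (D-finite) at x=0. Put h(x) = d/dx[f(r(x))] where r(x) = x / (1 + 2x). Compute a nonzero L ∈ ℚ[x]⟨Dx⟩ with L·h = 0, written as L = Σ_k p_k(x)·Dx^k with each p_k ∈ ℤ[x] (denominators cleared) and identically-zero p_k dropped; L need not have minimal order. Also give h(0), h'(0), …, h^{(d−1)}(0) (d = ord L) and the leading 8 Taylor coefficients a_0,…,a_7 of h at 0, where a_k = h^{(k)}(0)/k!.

f: a_k = 0, 8, 0, -32/3, 0, 128/5, 0, -512/7, …
f∘r: x↦r, Dx↦Dx/r' in L_f ⇒ L₀.
h₀' ⇒ L via d/dx closure of L₀.
L = (4 + 16·x) + (1 + 4·x + 8·x^2)·Dx  (order 1).
h: a_k = 8, -32, 64, 0, -512, 2048, -4096, 0, …
ICs: h(0) = 8.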